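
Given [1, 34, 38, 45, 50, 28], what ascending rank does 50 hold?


Sort ascending: [1, 28, 34, 38, 45, 50]
Find 50 in the sorted list.
50 is at position 6 (1-indexed).
Final answer: 6


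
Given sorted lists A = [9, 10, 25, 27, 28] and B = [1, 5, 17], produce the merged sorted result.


List A: [9, 10, 25, 27, 28]
List B: [1, 5, 17]
Repeatedly compare the front elements and take the smaller:
  9 vs 1 -> take 1
  9 vs 5 -> take 5
  9 vs 17 -> take 9
  10 vs 17 -> take 10
  25 vs 17 -> take 17
  B is exhausted; append the rest of A: [25, 27, 28]
Final answer: [1, 5, 9, 10, 17, 25, 27, 28]


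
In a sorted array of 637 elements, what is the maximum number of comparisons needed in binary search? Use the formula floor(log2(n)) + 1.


Binary search halves the search space each step.
Maximum comparisons = floor(log2(637)) + 1
log2(637) = 9.3151
floor(log2(637)) = 9, so 9 + 1 = 10
Final answer: 10


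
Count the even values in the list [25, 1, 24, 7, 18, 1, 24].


Check each element:
  25 is odd
  1 is odd
  24 is even
  7 is odd
  18 is even
  1 is odd
  24 is even
Evens: [24, 18, 24]
Count of evens = 3
Final answer: 3


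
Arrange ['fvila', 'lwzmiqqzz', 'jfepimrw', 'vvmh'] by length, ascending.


Compute lengths:
  'fvila' has length 5
  'lwzmiqqzz' has length 9
  'jfepimrw' has length 8
  'vvmh' has length 4
Lengths in increasing order: 4 < 5 < 8 < 9
Listing the words in that order gives the answer.
Final answer: ['vvmh', 'fvila', 'jfepimrw', 'lwzmiqqzz']


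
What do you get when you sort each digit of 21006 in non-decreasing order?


The number 21006 has digits: 2, 1, 0, 0, 6
Sorted: 0, 0, 1, 2, 6
Joining the sorted digits gives the result.
Final answer: 00126


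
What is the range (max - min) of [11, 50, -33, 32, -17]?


Maximum value: 50
Minimum value: -33
Range = 50 - (-33) = 83
Final answer: 83


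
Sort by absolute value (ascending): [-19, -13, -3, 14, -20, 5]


Compute absolute values:
  |-19| = 19
  |-13| = 13
  |-3| = 3
  |14| = 14
  |-20| = 20
  |5| = 5
Absolute values in increasing order: 3 < 5 < 13 < 14 < 19 < 20
Listing the original numbers in that order gives the answer.
Final answer: [-3, 5, -13, 14, -19, -20]


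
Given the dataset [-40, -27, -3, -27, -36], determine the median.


First, sort the list: [-40, -36, -27, -27, -3]
The list has 5 elements (odd count).
The middle index is 2 (0-based), and the element there is -27.
Final answer: -27


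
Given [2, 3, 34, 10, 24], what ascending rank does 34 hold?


Sort ascending: [2, 3, 10, 24, 34]
Find 34 in the sorted list.
34 is at position 5 (1-indexed).
Final answer: 5


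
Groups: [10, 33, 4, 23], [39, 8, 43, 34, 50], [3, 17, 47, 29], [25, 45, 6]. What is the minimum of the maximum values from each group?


Find max of each group:
  Group 1: [10, 33, 4, 23] -> max = 33
  Group 2: [39, 8, 43, 34, 50] -> max = 50
  Group 3: [3, 17, 47, 29] -> max = 47
  Group 4: [25, 45, 6] -> max = 45
Maxes: [33, 50, 47, 45]
Minimum of maxes = 33
Final answer: 33


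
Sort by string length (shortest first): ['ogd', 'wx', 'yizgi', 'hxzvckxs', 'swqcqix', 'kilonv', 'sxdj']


Compute lengths:
  'ogd' has length 3
  'wx' has length 2
  'yizgi' has length 5
  'hxzvckxs' has length 8
  'swqcqix' has length 7
  'kilonv' has length 6
  'sxdj' has length 4
Lengths in increasing order: 2 < 3 < 4 < 5 < 6 < 7 < 8
Listing the words in that order gives the answer.
Final answer: ['wx', 'ogd', 'sxdj', 'yizgi', 'kilonv', 'swqcqix', 'hxzvckxs']


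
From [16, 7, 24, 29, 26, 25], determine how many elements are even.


Check each element:
  16 is even
  7 is odd
  24 is even
  29 is odd
  26 is even
  25 is odd
Evens: [16, 24, 26]
Count of evens = 3
Final answer: 3


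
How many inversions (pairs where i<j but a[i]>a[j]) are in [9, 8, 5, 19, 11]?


For each element, count the later elements that are smaller than it:
  9 (index 0): smaller elements after it = [8, 5] -> 2
  8 (index 1): smaller elements after it = [5] -> 1
  5 (index 2): smaller elements after it = [] -> 0
  19 (index 3): smaller elements after it = [11] -> 1
Total inversions = 2 + 1 + 0 + 1 = 4
Final answer: 4


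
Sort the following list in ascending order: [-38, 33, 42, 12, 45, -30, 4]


Original list: [-38, 33, 42, 12, 45, -30, 4]
Repeatedly take the smallest remaining element:
  Remaining [-38, 33, 42, 12, 45, -30, 4] -> smallest is -38
  Remaining [33, 42, 12, 45, -30, 4] -> smallest is -30
  Remaining [33, 42, 12, 45, 4] -> smallest is 4
  Remaining [33, 42, 12, 45] -> smallest is 12
  Remaining [33, 42, 45] -> smallest is 33
  Remaining [42, 45] -> smallest is 42
  Remaining [45] -> smallest is 45
Collecting the picks in order gives the sorted list.
Final answer: [-38, -30, 4, 12, 33, 42, 45]


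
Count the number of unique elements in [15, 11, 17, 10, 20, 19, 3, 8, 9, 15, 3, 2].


List all unique values:
Distinct values: [2, 3, 8, 9, 10, 11, 15, 17, 19, 20]
Count = 10
Final answer: 10


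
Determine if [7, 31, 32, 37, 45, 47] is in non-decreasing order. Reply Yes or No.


Check consecutive pairs:
  7 <= 31? True
  31 <= 32? True
  32 <= 37? True
  37 <= 45? True
  45 <= 47? True
Every consecutive pair is in order, so the list is non-decreasing.
Final answer: Yes


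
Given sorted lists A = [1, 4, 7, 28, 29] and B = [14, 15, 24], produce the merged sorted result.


List A: [1, 4, 7, 28, 29]
List B: [14, 15, 24]
Repeatedly compare the front elements and take the smaller:
  1 vs 14 -> take 1
  4 vs 14 -> take 4
  7 vs 14 -> take 7
  28 vs 14 -> take 14
  28 vs 15 -> take 15
  28 vs 24 -> take 24
  B is exhausted; append the rest of A: [28, 29]
Final answer: [1, 4, 7, 14, 15, 24, 28, 29]


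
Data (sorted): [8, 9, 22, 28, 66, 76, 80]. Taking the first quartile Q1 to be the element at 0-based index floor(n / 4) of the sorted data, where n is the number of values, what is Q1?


The list has n = 7 elements.
Q1 index = floor(7 / 4) = floor(1.75) = 1
Counting from index 0 in the sorted data, the element at index 1 is 9.
Final answer: 9


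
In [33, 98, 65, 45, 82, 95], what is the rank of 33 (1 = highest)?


Sort descending: [98, 95, 82, 65, 45, 33]
Find 33 in the sorted list.
33 is at position 6.
Final answer: 6


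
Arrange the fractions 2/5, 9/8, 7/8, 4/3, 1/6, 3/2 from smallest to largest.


Convert to decimal for comparison:
  2/5 = 0.4
  9/8 = 1.125
  7/8 = 0.875
  4/3 = 1.3333
  1/6 = 0.1667
  3/2 = 1.5
Decimals in increasing order: 0.1667 < 0.4 < 0.875 < 1.125 < 1.3333 < 1.5
Writing each back as its fraction gives the sorted order.
Final answer: 1/6, 2/5, 7/8, 9/8, 4/3, 3/2


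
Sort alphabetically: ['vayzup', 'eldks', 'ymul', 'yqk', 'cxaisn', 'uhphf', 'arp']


Compare strings character by character (the first differing letter decides):
  'arp' < 'cxaisn' since 'a' < 'c' at position 1
  'cxaisn' < 'eldks' since 'c' < 'e' at position 1
  'eldks' < 'uhphf' since 'e' < 'u' at position 1
  'uhphf' < 'vayzup' since 'u' < 'v' at position 1
  'vayzup' < 'ymul' since 'v' < 'y' at position 1
  'ymul' < 'yqk' since 'm' < 'q' at position 2
Chaining these comparisons gives the alphabetical order.
Final answer: ['arp', 'cxaisn', 'eldks', 'uhphf', 'vayzup', 'ymul', 'yqk']


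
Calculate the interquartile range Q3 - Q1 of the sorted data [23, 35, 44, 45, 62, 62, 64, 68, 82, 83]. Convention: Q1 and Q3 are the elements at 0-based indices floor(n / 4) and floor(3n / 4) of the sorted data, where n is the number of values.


The data has n = 10 elements.
Q1 index = floor(10 / 4) = floor(2.5) = 2; Q3 index = floor(3 * 10 / 4) = floor(7.5) = 7
Q1 = element at index 2 = 44
Q3 = element at index 7 = 68
IQR = 68 - 44 = 24
Final answer: 24


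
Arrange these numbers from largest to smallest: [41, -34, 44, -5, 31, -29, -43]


Original list: [41, -34, 44, -5, 31, -29, -43]
Repeatedly take the largest remaining element:
  Remaining [41, -34, 44, -5, 31, -29, -43] -> largest is 44
  Remaining [41, -34, -5, 31, -29, -43] -> largest is 41
  Remaining [-34, -5, 31, -29, -43] -> largest is 31
  Remaining [-34, -5, -29, -43] -> largest is -5
  Remaining [-34, -29, -43] -> largest is -29
  Remaining [-34, -43] -> largest is -34
  Remaining [-43] -> largest is -43
Collecting the picks in order gives the descending list.
Final answer: [44, 41, 31, -5, -29, -34, -43]


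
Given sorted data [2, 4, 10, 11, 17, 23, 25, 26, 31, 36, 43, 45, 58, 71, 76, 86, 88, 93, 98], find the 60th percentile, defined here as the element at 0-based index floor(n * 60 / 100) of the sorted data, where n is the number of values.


The dataset has n = 19 elements.
Index = floor(19 * 60 / 100) = floor(1140 / 100) = floor(11.4) = 11
Counting from index 0 in the sorted data, the element at index 11 is 45.
Final answer: 45


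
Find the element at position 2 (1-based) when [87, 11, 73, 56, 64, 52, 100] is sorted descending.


Sort descending: [100, 87, 73, 64, 56, 52, 11]
The 2nd element (1-indexed) is at index 1.
Value = 87
Final answer: 87


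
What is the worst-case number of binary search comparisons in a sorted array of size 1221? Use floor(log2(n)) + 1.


Binary search halves the search space each step.
Maximum comparisons = floor(log2(1221)) + 1
log2(1221) = 10.2538
floor(log2(1221)) = 10, so 10 + 1 = 11
Final answer: 11


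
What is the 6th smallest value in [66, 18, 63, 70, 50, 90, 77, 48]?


Sort ascending: [18, 48, 50, 63, 66, 70, 77, 90]
The 6th element (1-indexed) is at index 5.
Value = 70
Final answer: 70


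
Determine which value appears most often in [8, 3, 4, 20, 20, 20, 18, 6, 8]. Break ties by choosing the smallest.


Count the frequency of each value:
  3 appears 1 time(s)
  4 appears 1 time(s)
  6 appears 1 time(s)
  8 appears 2 time(s)
  18 appears 1 time(s)
  20 appears 3 time(s)
Maximum frequency is 3.
Only 20 reaches that frequency, so it is the mode.
Final answer: 20


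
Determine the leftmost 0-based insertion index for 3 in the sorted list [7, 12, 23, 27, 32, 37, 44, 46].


List is sorted: [7, 12, 23, 27, 32, 37, 44, 46]
We need the leftmost position where 3 can be inserted, i.e. the first index whose element is >= 3 (or the end of the list if none is).
Binary search with low=0, high=8 (0-based indices):
  low=0, high=8, mid=4: a[4]=32 >= 3, so high = 4
  low=0, high=4, mid=2: a[2]=23 >= 3, so high = 2
  low=0, high=2, mid=1: a[1]=12 >= 3, so high = 1
  low=0, high=1, mid=0: a[0]=7 >= 3, so high = 0
Now low = high = 0, so the insertion index is 0.
Final answer: 0


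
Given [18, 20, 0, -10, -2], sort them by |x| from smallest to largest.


Compute absolute values:
  |18| = 18
  |20| = 20
  |0| = 0
  |-10| = 10
  |-2| = 2
Absolute values in increasing order: 0 < 2 < 10 < 18 < 20
Listing the original numbers in that order gives the answer.
Final answer: [0, -2, -10, 18, 20]


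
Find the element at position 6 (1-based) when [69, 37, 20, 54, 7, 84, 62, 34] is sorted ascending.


Sort ascending: [7, 20, 34, 37, 54, 62, 69, 84]
The 6th element (1-indexed) is at index 5.
Value = 62
Final answer: 62


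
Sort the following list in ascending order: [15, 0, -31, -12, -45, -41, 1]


Original list: [15, 0, -31, -12, -45, -41, 1]
Repeatedly take the smallest remaining element:
  Remaining [15, 0, -31, -12, -45, -41, 1] -> smallest is -45
  Remaining [15, 0, -31, -12, -41, 1] -> smallest is -41
  Remaining [15, 0, -31, -12, 1] -> smallest is -31
  Remaining [15, 0, -12, 1] -> smallest is -12
  Remaining [15, 0, 1] -> smallest is 0
  Remaining [15, 1] -> smallest is 1
  Remaining [15] -> smallest is 15
Collecting the picks in order gives the sorted list.
Final answer: [-45, -41, -31, -12, 0, 1, 15]


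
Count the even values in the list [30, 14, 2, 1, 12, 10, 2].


Check each element:
  30 is even
  14 is even
  2 is even
  1 is odd
  12 is even
  10 is even
  2 is even
Evens: [30, 14, 2, 12, 10, 2]
Count of evens = 6
Final answer: 6


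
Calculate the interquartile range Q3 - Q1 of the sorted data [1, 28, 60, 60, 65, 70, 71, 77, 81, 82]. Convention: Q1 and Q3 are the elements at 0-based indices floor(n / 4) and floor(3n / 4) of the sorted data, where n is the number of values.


The data has n = 10 elements.
Q1 index = floor(10 / 4) = floor(2.5) = 2; Q3 index = floor(3 * 10 / 4) = floor(7.5) = 7
Q1 = element at index 2 = 60
Q3 = element at index 7 = 77
IQR = 77 - 60 = 17
Final answer: 17


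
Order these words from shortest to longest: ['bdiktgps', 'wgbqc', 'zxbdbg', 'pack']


Compute lengths:
  'bdiktgps' has length 8
  'wgbqc' has length 5
  'zxbdbg' has length 6
  'pack' has length 4
Lengths in increasing order: 4 < 5 < 6 < 8
Listing the words in that order gives the answer.
Final answer: ['pack', 'wgbqc', 'zxbdbg', 'bdiktgps']


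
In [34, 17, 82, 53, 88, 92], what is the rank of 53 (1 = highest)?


Sort descending: [92, 88, 82, 53, 34, 17]
Find 53 in the sorted list.
53 is at position 4.
Final answer: 4


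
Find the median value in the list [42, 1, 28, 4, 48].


First, sort the list: [1, 4, 28, 42, 48]
The list has 5 elements (odd count).
The middle index is 2 (0-based), and the element there is 28.
Final answer: 28


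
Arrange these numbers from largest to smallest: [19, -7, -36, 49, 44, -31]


Original list: [19, -7, -36, 49, 44, -31]
Repeatedly take the largest remaining element:
  Remaining [19, -7, -36, 49, 44, -31] -> largest is 49
  Remaining [19, -7, -36, 44, -31] -> largest is 44
  Remaining [19, -7, -36, -31] -> largest is 19
  Remaining [-7, -36, -31] -> largest is -7
  Remaining [-36, -31] -> largest is -31
  Remaining [-36] -> largest is -36
Collecting the picks in order gives the descending list.
Final answer: [49, 44, 19, -7, -31, -36]


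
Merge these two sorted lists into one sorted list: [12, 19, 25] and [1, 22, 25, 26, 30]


List A: [12, 19, 25]
List B: [1, 22, 25, 26, 30]
Repeatedly compare the front elements and take the smaller:
  12 vs 1 -> take 1
  12 vs 22 -> take 12
  19 vs 22 -> take 19
  25 vs 22 -> take 22
  25 vs 25 -> take 25
  A is exhausted; append the rest of B: [25, 26, 30]
Final answer: [1, 12, 19, 22, 25, 25, 26, 30]


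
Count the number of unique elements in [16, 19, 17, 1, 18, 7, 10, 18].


List all unique values:
Distinct values: [1, 7, 10, 16, 17, 18, 19]
Count = 7
Final answer: 7


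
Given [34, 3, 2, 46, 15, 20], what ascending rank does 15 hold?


Sort ascending: [2, 3, 15, 20, 34, 46]
Find 15 in the sorted list.
15 is at position 3 (1-indexed).
Final answer: 3


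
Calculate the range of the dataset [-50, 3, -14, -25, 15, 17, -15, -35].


Maximum value: 17
Minimum value: -50
Range = 17 - (-50) = 67
Final answer: 67


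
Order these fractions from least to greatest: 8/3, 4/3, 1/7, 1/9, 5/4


Convert to decimal for comparison:
  8/3 = 2.6667
  4/3 = 1.3333
  1/7 = 0.1429
  1/9 = 0.1111
  5/4 = 1.25
Decimals in increasing order: 0.1111 < 0.1429 < 1.25 < 1.3333 < 2.6667
Writing each back as its fraction gives the sorted order.
Final answer: 1/9, 1/7, 5/4, 4/3, 8/3


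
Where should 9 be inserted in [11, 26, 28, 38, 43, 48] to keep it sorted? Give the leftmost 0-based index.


List is sorted: [11, 26, 28, 38, 43, 48]
We need the leftmost position where 9 can be inserted, i.e. the first index whose element is >= 9 (or the end of the list if none is).
Binary search with low=0, high=6 (0-based indices):
  low=0, high=6, mid=3: a[3]=38 >= 9, so high = 3
  low=0, high=3, mid=1: a[1]=26 >= 9, so high = 1
  low=0, high=1, mid=0: a[0]=11 >= 9, so high = 0
Now low = high = 0, so the insertion index is 0.
Final answer: 0


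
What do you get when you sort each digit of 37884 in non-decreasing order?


The number 37884 has digits: 3, 7, 8, 8, 4
Sorted: 3, 4, 7, 8, 8
Joining the sorted digits gives the result.
Final answer: 34788


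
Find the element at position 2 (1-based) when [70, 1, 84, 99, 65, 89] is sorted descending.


Sort descending: [99, 89, 84, 70, 65, 1]
The 2nd element (1-indexed) is at index 1.
Value = 89
Final answer: 89


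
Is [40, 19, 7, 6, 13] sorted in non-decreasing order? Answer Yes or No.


Check consecutive pairs:
  40 <= 19? False
  19 <= 7? False
  7 <= 6? False
  6 <= 13? True
3 consecutive pair(s) are out of order, so the list is not sorted.
Final answer: No


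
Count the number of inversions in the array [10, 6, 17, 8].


For each element, count the later elements that are smaller than it:
  10 (index 0): smaller elements after it = [6, 8] -> 2
  6 (index 1): smaller elements after it = [] -> 0
  17 (index 2): smaller elements after it = [8] -> 1
Total inversions = 2 + 0 + 1 = 3
Final answer: 3


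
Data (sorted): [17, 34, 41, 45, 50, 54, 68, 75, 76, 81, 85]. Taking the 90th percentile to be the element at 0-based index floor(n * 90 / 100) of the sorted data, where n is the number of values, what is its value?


The dataset has n = 11 elements.
Index = floor(11 * 90 / 100) = floor(990 / 100) = floor(9.9) = 9
Counting from index 0 in the sorted data, the element at index 9 is 81.
Final answer: 81


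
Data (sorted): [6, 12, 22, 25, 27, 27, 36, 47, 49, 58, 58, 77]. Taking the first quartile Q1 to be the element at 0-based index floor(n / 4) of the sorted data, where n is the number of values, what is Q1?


The list has n = 12 elements.
Q1 index = floor(12 / 4) = floor(3) = 3
Counting from index 0 in the sorted data, the element at index 3 is 25.
Final answer: 25


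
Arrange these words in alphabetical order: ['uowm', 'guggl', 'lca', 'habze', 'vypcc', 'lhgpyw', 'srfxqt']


Compare strings character by character (the first differing letter decides):
  'guggl' < 'habze' since 'g' < 'h' at position 1
  'habze' < 'lca' since 'h' < 'l' at position 1
  'lca' < 'lhgpyw' since 'c' < 'h' at position 2
  'lhgpyw' < 'srfxqt' since 'l' < 's' at position 1
  'srfxqt' < 'uowm' since 's' < 'u' at position 1
  'uowm' < 'vypcc' since 'u' < 'v' at position 1
Chaining these comparisons gives the alphabetical order.
Final answer: ['guggl', 'habze', 'lca', 'lhgpyw', 'srfxqt', 'uowm', 'vypcc']


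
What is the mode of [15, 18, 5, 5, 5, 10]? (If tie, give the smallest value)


Count the frequency of each value:
  5 appears 3 time(s)
  10 appears 1 time(s)
  15 appears 1 time(s)
  18 appears 1 time(s)
Maximum frequency is 3.
Only 5 reaches that frequency, so it is the mode.
Final answer: 5


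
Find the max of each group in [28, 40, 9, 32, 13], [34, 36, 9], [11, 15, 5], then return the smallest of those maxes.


Find max of each group:
  Group 1: [28, 40, 9, 32, 13] -> max = 40
  Group 2: [34, 36, 9] -> max = 36
  Group 3: [11, 15, 5] -> max = 15
Maxes: [40, 36, 15]
Minimum of maxes = 15
Final answer: 15


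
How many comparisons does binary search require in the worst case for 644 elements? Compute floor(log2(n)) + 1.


Binary search halves the search space each step.
Maximum comparisons = floor(log2(644)) + 1
log2(644) = 9.3309
floor(log2(644)) = 9, so 9 + 1 = 10
Final answer: 10


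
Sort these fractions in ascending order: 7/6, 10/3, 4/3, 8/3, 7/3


Convert to decimal for comparison:
  7/6 = 1.1667
  10/3 = 3.3333
  4/3 = 1.3333
  8/3 = 2.6667
  7/3 = 2.3333
Decimals in increasing order: 1.1667 < 1.3333 < 2.3333 < 2.6667 < 3.3333
Writing each back as its fraction gives the sorted order.
Final answer: 7/6, 4/3, 7/3, 8/3, 10/3


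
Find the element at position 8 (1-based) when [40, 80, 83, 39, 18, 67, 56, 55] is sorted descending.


Sort descending: [83, 80, 67, 56, 55, 40, 39, 18]
The 8th element (1-indexed) is at index 7.
Value = 18
Final answer: 18


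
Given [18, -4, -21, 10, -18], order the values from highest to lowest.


Original list: [18, -4, -21, 10, -18]
Repeatedly take the largest remaining element:
  Remaining [18, -4, -21, 10, -18] -> largest is 18
  Remaining [-4, -21, 10, -18] -> largest is 10
  Remaining [-4, -21, -18] -> largest is -4
  Remaining [-21, -18] -> largest is -18
  Remaining [-21] -> largest is -21
Collecting the picks in order gives the descending list.
Final answer: [18, 10, -4, -18, -21]


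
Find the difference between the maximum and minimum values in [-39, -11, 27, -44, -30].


Maximum value: 27
Minimum value: -44
Range = 27 - (-44) = 71
Final answer: 71


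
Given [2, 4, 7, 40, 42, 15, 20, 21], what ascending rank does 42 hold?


Sort ascending: [2, 4, 7, 15, 20, 21, 40, 42]
Find 42 in the sorted list.
42 is at position 8 (1-indexed).
Final answer: 8


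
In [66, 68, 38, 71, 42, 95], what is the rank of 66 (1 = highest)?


Sort descending: [95, 71, 68, 66, 42, 38]
Find 66 in the sorted list.
66 is at position 4.
Final answer: 4


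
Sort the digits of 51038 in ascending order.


The number 51038 has digits: 5, 1, 0, 3, 8
Sorted: 0, 1, 3, 5, 8
Joining the sorted digits gives the result.
Final answer: 01358


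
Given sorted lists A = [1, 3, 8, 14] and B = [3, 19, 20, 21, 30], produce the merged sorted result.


List A: [1, 3, 8, 14]
List B: [3, 19, 20, 21, 30]
Repeatedly compare the front elements and take the smaller:
  1 vs 3 -> take 1
  3 vs 3 -> take 3
  8 vs 3 -> take 3
  8 vs 19 -> take 8
  14 vs 19 -> take 14
  A is exhausted; append the rest of B: [19, 20, 21, 30]
Final answer: [1, 3, 3, 8, 14, 19, 20, 21, 30]


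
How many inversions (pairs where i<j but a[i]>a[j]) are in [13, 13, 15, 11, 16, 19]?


For each element, count the later elements that are smaller than it:
  13 (index 0): smaller elements after it = [11] -> 1
  13 (index 1): smaller elements after it = [11] -> 1
  15 (index 2): smaller elements after it = [11] -> 1
  11 (index 3): smaller elements after it = [] -> 0
  16 (index 4): smaller elements after it = [] -> 0
Total inversions = 1 + 1 + 1 + 0 + 0 = 3
Final answer: 3


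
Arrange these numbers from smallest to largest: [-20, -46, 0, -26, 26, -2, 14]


Original list: [-20, -46, 0, -26, 26, -2, 14]
Repeatedly take the smallest remaining element:
  Remaining [-20, -46, 0, -26, 26, -2, 14] -> smallest is -46
  Remaining [-20, 0, -26, 26, -2, 14] -> smallest is -26
  Remaining [-20, 0, 26, -2, 14] -> smallest is -20
  Remaining [0, 26, -2, 14] -> smallest is -2
  Remaining [0, 26, 14] -> smallest is 0
  Remaining [26, 14] -> smallest is 14
  Remaining [26] -> smallest is 26
Collecting the picks in order gives the sorted list.
Final answer: [-46, -26, -20, -2, 0, 14, 26]


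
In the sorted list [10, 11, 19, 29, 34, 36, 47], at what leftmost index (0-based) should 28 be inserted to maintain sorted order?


List is sorted: [10, 11, 19, 29, 34, 36, 47]
We need the leftmost position where 28 can be inserted, i.e. the first index whose element is >= 28 (or the end of the list if none is).
Binary search with low=0, high=7 (0-based indices):
  low=0, high=7, mid=3: a[3]=29 >= 28, so high = 3
  low=0, high=3, mid=1: a[1]=11 < 28, so low = 2
  low=2, high=3, mid=2: a[2]=19 < 28, so low = 3
Now low = high = 3, so the insertion index is 3.
Final answer: 3


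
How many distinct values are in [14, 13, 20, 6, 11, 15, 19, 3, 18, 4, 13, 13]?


List all unique values:
Distinct values: [3, 4, 6, 11, 13, 14, 15, 18, 19, 20]
Count = 10
Final answer: 10


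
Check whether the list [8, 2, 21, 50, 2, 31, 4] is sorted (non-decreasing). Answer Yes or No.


Check consecutive pairs:
  8 <= 2? False
  2 <= 21? True
  21 <= 50? True
  50 <= 2? False
  2 <= 31? True
  31 <= 4? False
3 consecutive pair(s) are out of order, so the list is not sorted.
Final answer: No


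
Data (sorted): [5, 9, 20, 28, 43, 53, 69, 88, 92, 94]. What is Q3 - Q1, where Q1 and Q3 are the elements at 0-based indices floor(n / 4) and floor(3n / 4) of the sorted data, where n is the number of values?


The data has n = 10 elements.
Q1 index = floor(10 / 4) = floor(2.5) = 2; Q3 index = floor(3 * 10 / 4) = floor(7.5) = 7
Q1 = element at index 2 = 20
Q3 = element at index 7 = 88
IQR = 88 - 20 = 68
Final answer: 68


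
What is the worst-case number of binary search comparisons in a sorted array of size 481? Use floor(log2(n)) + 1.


Binary search halves the search space each step.
Maximum comparisons = floor(log2(481)) + 1
log2(481) = 8.9099
floor(log2(481)) = 8, so 8 + 1 = 9
Final answer: 9


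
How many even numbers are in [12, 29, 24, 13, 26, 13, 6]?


Check each element:
  12 is even
  29 is odd
  24 is even
  13 is odd
  26 is even
  13 is odd
  6 is even
Evens: [12, 24, 26, 6]
Count of evens = 4
Final answer: 4


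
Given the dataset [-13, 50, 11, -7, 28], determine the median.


First, sort the list: [-13, -7, 11, 28, 50]
The list has 5 elements (odd count).
The middle index is 2 (0-based), and the element there is 11.
Final answer: 11


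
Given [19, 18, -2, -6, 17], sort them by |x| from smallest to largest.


Compute absolute values:
  |19| = 19
  |18| = 18
  |-2| = 2
  |-6| = 6
  |17| = 17
Absolute values in increasing order: 2 < 6 < 17 < 18 < 19
Listing the original numbers in that order gives the answer.
Final answer: [-2, -6, 17, 18, 19]


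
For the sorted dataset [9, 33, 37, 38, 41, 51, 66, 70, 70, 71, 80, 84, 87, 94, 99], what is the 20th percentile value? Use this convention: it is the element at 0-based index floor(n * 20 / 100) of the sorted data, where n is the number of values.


The dataset has n = 15 elements.
Index = floor(15 * 20 / 100) = floor(300 / 100) = floor(3) = 3
Counting from index 0 in the sorted data, the element at index 3 is 38.
Final answer: 38


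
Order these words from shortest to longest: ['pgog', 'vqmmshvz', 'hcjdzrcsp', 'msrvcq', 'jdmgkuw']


Compute lengths:
  'pgog' has length 4
  'vqmmshvz' has length 8
  'hcjdzrcsp' has length 9
  'msrvcq' has length 6
  'jdmgkuw' has length 7
Lengths in increasing order: 4 < 6 < 7 < 8 < 9
Listing the words in that order gives the answer.
Final answer: ['pgog', 'msrvcq', 'jdmgkuw', 'vqmmshvz', 'hcjdzrcsp']


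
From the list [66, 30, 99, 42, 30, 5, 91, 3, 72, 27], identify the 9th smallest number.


Sort ascending: [3, 5, 27, 30, 30, 42, 66, 72, 91, 99]
The 9th element (1-indexed) is at index 8.
Value = 91
Final answer: 91


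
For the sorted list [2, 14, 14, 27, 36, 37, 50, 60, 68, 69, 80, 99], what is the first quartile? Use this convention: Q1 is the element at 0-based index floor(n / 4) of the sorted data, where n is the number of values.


The list has n = 12 elements.
Q1 index = floor(12 / 4) = floor(3) = 3
Counting from index 0 in the sorted data, the element at index 3 is 27.
Final answer: 27


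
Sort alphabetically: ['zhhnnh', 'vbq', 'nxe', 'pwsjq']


Compare strings character by character (the first differing letter decides):
  'nxe' < 'pwsjq' since 'n' < 'p' at position 1
  'pwsjq' < 'vbq' since 'p' < 'v' at position 1
  'vbq' < 'zhhnnh' since 'v' < 'z' at position 1
Chaining these comparisons gives the alphabetical order.
Final answer: ['nxe', 'pwsjq', 'vbq', 'zhhnnh']


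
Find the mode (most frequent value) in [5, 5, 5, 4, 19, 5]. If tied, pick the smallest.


Count the frequency of each value:
  4 appears 1 time(s)
  5 appears 4 time(s)
  19 appears 1 time(s)
Maximum frequency is 4.
Only 5 reaches that frequency, so it is the mode.
Final answer: 5


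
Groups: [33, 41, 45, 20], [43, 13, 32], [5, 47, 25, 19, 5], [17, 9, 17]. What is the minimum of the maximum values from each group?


Find max of each group:
  Group 1: [33, 41, 45, 20] -> max = 45
  Group 2: [43, 13, 32] -> max = 43
  Group 3: [5, 47, 25, 19, 5] -> max = 47
  Group 4: [17, 9, 17] -> max = 17
Maxes: [45, 43, 47, 17]
Minimum of maxes = 17
Final answer: 17


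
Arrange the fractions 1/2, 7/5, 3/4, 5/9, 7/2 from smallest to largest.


Convert to decimal for comparison:
  1/2 = 0.5
  7/5 = 1.4
  3/4 = 0.75
  5/9 = 0.5556
  7/2 = 3.5
Decimals in increasing order: 0.5 < 0.5556 < 0.75 < 1.4 < 3.5
Writing each back as its fraction gives the sorted order.
Final answer: 1/2, 5/9, 3/4, 7/5, 7/2


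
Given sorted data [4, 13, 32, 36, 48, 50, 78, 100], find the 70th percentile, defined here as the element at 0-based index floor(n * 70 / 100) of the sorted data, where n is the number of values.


The dataset has n = 8 elements.
Index = floor(8 * 70 / 100) = floor(560 / 100) = floor(5.6) = 5
Counting from index 0 in the sorted data, the element at index 5 is 50.
Final answer: 50


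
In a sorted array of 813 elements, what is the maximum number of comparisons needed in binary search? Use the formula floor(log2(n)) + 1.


Binary search halves the search space each step.
Maximum comparisons = floor(log2(813)) + 1
log2(813) = 9.6671
floor(log2(813)) = 9, so 9 + 1 = 10
Final answer: 10


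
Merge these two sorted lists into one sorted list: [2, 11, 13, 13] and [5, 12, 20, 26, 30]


List A: [2, 11, 13, 13]
List B: [5, 12, 20, 26, 30]
Repeatedly compare the front elements and take the smaller:
  2 vs 5 -> take 2
  11 vs 5 -> take 5
  11 vs 12 -> take 11
  13 vs 12 -> take 12
  13 vs 20 -> take 13
  13 vs 20 -> take 13
  A is exhausted; append the rest of B: [20, 26, 30]
Final answer: [2, 5, 11, 12, 13, 13, 20, 26, 30]


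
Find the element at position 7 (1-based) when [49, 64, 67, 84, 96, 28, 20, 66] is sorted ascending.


Sort ascending: [20, 28, 49, 64, 66, 67, 84, 96]
The 7th element (1-indexed) is at index 6.
Value = 84
Final answer: 84


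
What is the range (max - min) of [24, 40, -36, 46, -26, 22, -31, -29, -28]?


Maximum value: 46
Minimum value: -36
Range = 46 - (-36) = 82
Final answer: 82


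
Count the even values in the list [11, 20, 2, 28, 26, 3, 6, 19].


Check each element:
  11 is odd
  20 is even
  2 is even
  28 is even
  26 is even
  3 is odd
  6 is even
  19 is odd
Evens: [20, 2, 28, 26, 6]
Count of evens = 5
Final answer: 5


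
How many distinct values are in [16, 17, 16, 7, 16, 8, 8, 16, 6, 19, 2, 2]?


List all unique values:
Distinct values: [2, 6, 7, 8, 16, 17, 19]
Count = 7
Final answer: 7


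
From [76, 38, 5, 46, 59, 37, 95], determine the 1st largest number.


Sort descending: [95, 76, 59, 46, 38, 37, 5]
The 1st element (1-indexed) is at index 0.
Value = 95
Final answer: 95


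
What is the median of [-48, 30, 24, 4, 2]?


First, sort the list: [-48, 2, 4, 24, 30]
The list has 5 elements (odd count).
The middle index is 2 (0-based), and the element there is 4.
Final answer: 4


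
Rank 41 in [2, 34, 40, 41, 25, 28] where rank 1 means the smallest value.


Sort ascending: [2, 25, 28, 34, 40, 41]
Find 41 in the sorted list.
41 is at position 6 (1-indexed).
Final answer: 6


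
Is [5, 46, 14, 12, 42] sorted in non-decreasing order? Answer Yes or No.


Check consecutive pairs:
  5 <= 46? True
  46 <= 14? False
  14 <= 12? False
  12 <= 42? True
2 consecutive pair(s) are out of order, so the list is not sorted.
Final answer: No


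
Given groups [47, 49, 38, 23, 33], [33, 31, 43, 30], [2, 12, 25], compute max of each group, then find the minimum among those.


Find max of each group:
  Group 1: [47, 49, 38, 23, 33] -> max = 49
  Group 2: [33, 31, 43, 30] -> max = 43
  Group 3: [2, 12, 25] -> max = 25
Maxes: [49, 43, 25]
Minimum of maxes = 25
Final answer: 25


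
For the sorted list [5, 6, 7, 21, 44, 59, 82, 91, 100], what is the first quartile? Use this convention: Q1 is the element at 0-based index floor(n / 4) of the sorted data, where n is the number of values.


The list has n = 9 elements.
Q1 index = floor(9 / 4) = floor(2.25) = 2
Counting from index 0 in the sorted data, the element at index 2 is 7.
Final answer: 7


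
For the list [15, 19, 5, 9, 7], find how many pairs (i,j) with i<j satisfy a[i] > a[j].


For each element, count the later elements that are smaller than it:
  15 (index 0): smaller elements after it = [5, 9, 7] -> 3
  19 (index 1): smaller elements after it = [5, 9, 7] -> 3
  5 (index 2): smaller elements after it = [] -> 0
  9 (index 3): smaller elements after it = [7] -> 1
Total inversions = 3 + 3 + 0 + 1 = 7
Final answer: 7


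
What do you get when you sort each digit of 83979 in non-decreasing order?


The number 83979 has digits: 8, 3, 9, 7, 9
Sorted: 3, 7, 8, 9, 9
Joining the sorted digits gives the result.
Final answer: 37899


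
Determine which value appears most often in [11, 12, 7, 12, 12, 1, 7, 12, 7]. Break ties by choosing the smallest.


Count the frequency of each value:
  1 appears 1 time(s)
  7 appears 3 time(s)
  11 appears 1 time(s)
  12 appears 4 time(s)
Maximum frequency is 4.
Only 12 reaches that frequency, so it is the mode.
Final answer: 12


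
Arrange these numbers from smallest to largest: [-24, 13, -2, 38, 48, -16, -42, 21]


Original list: [-24, 13, -2, 38, 48, -16, -42, 21]
Repeatedly take the smallest remaining element:
  Remaining [-24, 13, -2, 38, 48, -16, -42, 21] -> smallest is -42
  Remaining [-24, 13, -2, 38, 48, -16, 21] -> smallest is -24
  Remaining [13, -2, 38, 48, -16, 21] -> smallest is -16
  Remaining [13, -2, 38, 48, 21] -> smallest is -2
  Remaining [13, 38, 48, 21] -> smallest is 13
  Remaining [38, 48, 21] -> smallest is 21
  Remaining [38, 48] -> smallest is 38
  Remaining [48] -> smallest is 48
Collecting the picks in order gives the sorted list.
Final answer: [-42, -24, -16, -2, 13, 21, 38, 48]


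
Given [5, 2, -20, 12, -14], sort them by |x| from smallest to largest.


Compute absolute values:
  |5| = 5
  |2| = 2
  |-20| = 20
  |12| = 12
  |-14| = 14
Absolute values in increasing order: 2 < 5 < 12 < 14 < 20
Listing the original numbers in that order gives the answer.
Final answer: [2, 5, 12, -14, -20]


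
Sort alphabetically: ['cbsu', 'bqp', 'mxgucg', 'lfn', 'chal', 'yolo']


Compare strings character by character (the first differing letter decides):
  'bqp' < 'cbsu' since 'b' < 'c' at position 1
  'cbsu' < 'chal' since 'b' < 'h' at position 2
  'chal' < 'lfn' since 'c' < 'l' at position 1
  'lfn' < 'mxgucg' since 'l' < 'm' at position 1
  'mxgucg' < 'yolo' since 'm' < 'y' at position 1
Chaining these comparisons gives the alphabetical order.
Final answer: ['bqp', 'cbsu', 'chal', 'lfn', 'mxgucg', 'yolo']


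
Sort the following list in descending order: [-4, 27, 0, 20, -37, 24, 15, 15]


Original list: [-4, 27, 0, 20, -37, 24, 15, 15]
Repeatedly take the largest remaining element:
  Remaining [-4, 27, 0, 20, -37, 24, 15, 15] -> largest is 27
  Remaining [-4, 0, 20, -37, 24, 15, 15] -> largest is 24
  Remaining [-4, 0, 20, -37, 15, 15] -> largest is 20
  Remaining [-4, 0, -37, 15, 15] -> largest is 15
  Remaining [-4, 0, -37, 15] -> largest is 15
  Remaining [-4, 0, -37] -> largest is 0
  Remaining [-4, -37] -> largest is -4
  Remaining [-37] -> largest is -37
Collecting the picks in order gives the descending list.
Final answer: [27, 24, 20, 15, 15, 0, -4, -37]


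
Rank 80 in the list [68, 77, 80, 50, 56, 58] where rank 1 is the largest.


Sort descending: [80, 77, 68, 58, 56, 50]
Find 80 in the sorted list.
80 is at position 1.
Final answer: 1


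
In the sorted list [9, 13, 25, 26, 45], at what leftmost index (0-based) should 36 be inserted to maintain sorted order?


List is sorted: [9, 13, 25, 26, 45]
We need the leftmost position where 36 can be inserted, i.e. the first index whose element is >= 36 (or the end of the list if none is).
Binary search with low=0, high=5 (0-based indices):
  low=0, high=5, mid=2: a[2]=25 < 36, so low = 3
  low=3, high=5, mid=4: a[4]=45 >= 36, so high = 4
  low=3, high=4, mid=3: a[3]=26 < 36, so low = 4
Now low = high = 4, so the insertion index is 4.
Final answer: 4


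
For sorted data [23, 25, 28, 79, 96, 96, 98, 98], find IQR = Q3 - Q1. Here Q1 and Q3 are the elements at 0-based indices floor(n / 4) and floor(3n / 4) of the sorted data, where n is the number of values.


The data has n = 8 elements.
Q1 index = floor(8 / 4) = floor(2) = 2; Q3 index = floor(3 * 8 / 4) = floor(6) = 6
Q1 = element at index 2 = 28
Q3 = element at index 6 = 98
IQR = 98 - 28 = 70
Final answer: 70


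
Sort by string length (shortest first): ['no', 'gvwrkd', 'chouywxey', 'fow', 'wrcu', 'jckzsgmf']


Compute lengths:
  'no' has length 2
  'gvwrkd' has length 6
  'chouywxey' has length 9
  'fow' has length 3
  'wrcu' has length 4
  'jckzsgmf' has length 8
Lengths in increasing order: 2 < 3 < 4 < 6 < 8 < 9
Listing the words in that order gives the answer.
Final answer: ['no', 'fow', 'wrcu', 'gvwrkd', 'jckzsgmf', 'chouywxey']


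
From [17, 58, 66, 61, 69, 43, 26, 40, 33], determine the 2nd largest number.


Sort descending: [69, 66, 61, 58, 43, 40, 33, 26, 17]
The 2nd element (1-indexed) is at index 1.
Value = 66
Final answer: 66


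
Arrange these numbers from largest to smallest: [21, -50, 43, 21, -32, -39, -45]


Original list: [21, -50, 43, 21, -32, -39, -45]
Repeatedly take the largest remaining element:
  Remaining [21, -50, 43, 21, -32, -39, -45] -> largest is 43
  Remaining [21, -50, 21, -32, -39, -45] -> largest is 21
  Remaining [-50, 21, -32, -39, -45] -> largest is 21
  Remaining [-50, -32, -39, -45] -> largest is -32
  Remaining [-50, -39, -45] -> largest is -39
  Remaining [-50, -45] -> largest is -45
  Remaining [-50] -> largest is -50
Collecting the picks in order gives the descending list.
Final answer: [43, 21, 21, -32, -39, -45, -50]


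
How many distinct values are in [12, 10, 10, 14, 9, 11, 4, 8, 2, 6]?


List all unique values:
Distinct values: [2, 4, 6, 8, 9, 10, 11, 12, 14]
Count = 9
Final answer: 9


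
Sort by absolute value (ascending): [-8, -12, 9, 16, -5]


Compute absolute values:
  |-8| = 8
  |-12| = 12
  |9| = 9
  |16| = 16
  |-5| = 5
Absolute values in increasing order: 5 < 8 < 9 < 12 < 16
Listing the original numbers in that order gives the answer.
Final answer: [-5, -8, 9, -12, 16]


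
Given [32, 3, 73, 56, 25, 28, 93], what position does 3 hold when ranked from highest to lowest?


Sort descending: [93, 73, 56, 32, 28, 25, 3]
Find 3 in the sorted list.
3 is at position 7.
Final answer: 7


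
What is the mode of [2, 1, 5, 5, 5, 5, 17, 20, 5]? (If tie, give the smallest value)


Count the frequency of each value:
  1 appears 1 time(s)
  2 appears 1 time(s)
  5 appears 5 time(s)
  17 appears 1 time(s)
  20 appears 1 time(s)
Maximum frequency is 5.
Only 5 reaches that frequency, so it is the mode.
Final answer: 5


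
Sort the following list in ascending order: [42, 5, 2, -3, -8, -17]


Original list: [42, 5, 2, -3, -8, -17]
Repeatedly take the smallest remaining element:
  Remaining [42, 5, 2, -3, -8, -17] -> smallest is -17
  Remaining [42, 5, 2, -3, -8] -> smallest is -8
  Remaining [42, 5, 2, -3] -> smallest is -3
  Remaining [42, 5, 2] -> smallest is 2
  Remaining [42, 5] -> smallest is 5
  Remaining [42] -> smallest is 42
Collecting the picks in order gives the sorted list.
Final answer: [-17, -8, -3, 2, 5, 42]


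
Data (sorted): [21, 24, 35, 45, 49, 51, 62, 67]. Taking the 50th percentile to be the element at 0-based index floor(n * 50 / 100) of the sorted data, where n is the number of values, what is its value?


The dataset has n = 8 elements.
Index = floor(8 * 50 / 100) = floor(400 / 100) = floor(4) = 4
Counting from index 0 in the sorted data, the element at index 4 is 49.
Final answer: 49


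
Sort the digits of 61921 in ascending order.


The number 61921 has digits: 6, 1, 9, 2, 1
Sorted: 1, 1, 2, 6, 9
Joining the sorted digits gives the result.
Final answer: 11269


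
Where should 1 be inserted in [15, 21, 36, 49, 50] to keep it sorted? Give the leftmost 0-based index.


List is sorted: [15, 21, 36, 49, 50]
We need the leftmost position where 1 can be inserted, i.e. the first index whose element is >= 1 (or the end of the list if none is).
Binary search with low=0, high=5 (0-based indices):
  low=0, high=5, mid=2: a[2]=36 >= 1, so high = 2
  low=0, high=2, mid=1: a[1]=21 >= 1, so high = 1
  low=0, high=1, mid=0: a[0]=15 >= 1, so high = 0
Now low = high = 0, so the insertion index is 0.
Final answer: 0


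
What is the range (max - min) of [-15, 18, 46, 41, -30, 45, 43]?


Maximum value: 46
Minimum value: -30
Range = 46 - (-30) = 76
Final answer: 76


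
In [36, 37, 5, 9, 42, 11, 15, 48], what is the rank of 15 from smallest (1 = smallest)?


Sort ascending: [5, 9, 11, 15, 36, 37, 42, 48]
Find 15 in the sorted list.
15 is at position 4 (1-indexed).
Final answer: 4
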